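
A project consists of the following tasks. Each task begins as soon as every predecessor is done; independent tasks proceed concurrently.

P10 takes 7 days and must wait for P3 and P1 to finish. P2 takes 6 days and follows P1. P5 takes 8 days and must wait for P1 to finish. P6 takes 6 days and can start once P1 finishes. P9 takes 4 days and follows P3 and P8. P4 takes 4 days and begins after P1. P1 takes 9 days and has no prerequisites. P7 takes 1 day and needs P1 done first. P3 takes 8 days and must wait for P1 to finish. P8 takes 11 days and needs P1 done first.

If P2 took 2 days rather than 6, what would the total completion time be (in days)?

24

As given, the longest chain is P1→P3→P10 = 9+8+7 = 24, so the finish is 24 days.
P2 is off the critical path — its longest chain is 15 days, giving 9 of slack.
The critical path is still P1→P3→P10; finish is now 24 days.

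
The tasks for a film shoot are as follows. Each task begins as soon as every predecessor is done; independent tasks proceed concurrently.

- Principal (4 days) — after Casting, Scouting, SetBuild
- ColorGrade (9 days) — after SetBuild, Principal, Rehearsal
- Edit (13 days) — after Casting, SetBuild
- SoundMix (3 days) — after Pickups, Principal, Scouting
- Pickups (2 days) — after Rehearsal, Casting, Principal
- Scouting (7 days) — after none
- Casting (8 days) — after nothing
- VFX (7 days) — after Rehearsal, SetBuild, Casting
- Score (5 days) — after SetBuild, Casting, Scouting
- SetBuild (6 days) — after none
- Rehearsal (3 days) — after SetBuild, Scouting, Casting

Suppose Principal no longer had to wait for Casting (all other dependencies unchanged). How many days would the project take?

Original critical path: Casting→Principal→ColorGrade = 8+4+9 = 21 ⇒ 21 days.
Without Casting→Principal, Principal's earliest start moves from 8 to 7.
The longest chain is now Casting→Edit = 8+13 = 21, so the project takes 21 days.

21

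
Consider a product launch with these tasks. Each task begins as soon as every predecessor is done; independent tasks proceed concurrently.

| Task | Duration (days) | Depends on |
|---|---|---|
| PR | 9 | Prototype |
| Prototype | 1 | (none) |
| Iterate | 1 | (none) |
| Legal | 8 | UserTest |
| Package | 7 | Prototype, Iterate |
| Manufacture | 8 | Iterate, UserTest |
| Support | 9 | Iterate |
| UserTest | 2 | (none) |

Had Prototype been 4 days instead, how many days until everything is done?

Critical path before the change: Prototype→PR = 1+9 = 10 giving 10 days.
Since Prototype is critical, the +3 change carries straight to that chain (now 13 days).
That remains the longest chain; total 13 days.

13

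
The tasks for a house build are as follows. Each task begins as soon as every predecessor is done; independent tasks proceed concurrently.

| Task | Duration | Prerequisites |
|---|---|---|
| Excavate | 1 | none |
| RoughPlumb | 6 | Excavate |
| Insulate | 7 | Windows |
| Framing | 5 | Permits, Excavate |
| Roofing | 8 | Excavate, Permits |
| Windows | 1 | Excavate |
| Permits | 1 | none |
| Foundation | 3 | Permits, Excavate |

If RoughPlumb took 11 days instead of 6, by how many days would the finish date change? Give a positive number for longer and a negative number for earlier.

Actual critical path: Permits→Roofing = 1+8 = 9 ⇒ 9 days.
RoughPlumb is off the critical path — its longest chain is 7 days, giving 2 of slack.
The binding chain switches to Excavate→RoughPlumb = 1+11 = 12; finish 12 days.
Change in finish: 12 − 9 = +3 days.

3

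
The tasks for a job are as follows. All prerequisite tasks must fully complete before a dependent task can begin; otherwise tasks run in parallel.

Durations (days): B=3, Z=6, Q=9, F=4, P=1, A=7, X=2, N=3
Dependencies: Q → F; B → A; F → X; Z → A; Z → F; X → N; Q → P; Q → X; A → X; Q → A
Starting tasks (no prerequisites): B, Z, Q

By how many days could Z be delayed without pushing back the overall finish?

Critical path: Q→A→X→N = 9+7+2+3 = 21, so the finish is 21 days.
Z finishes as early as 6 and must finish by 9.
Slack of Z = 3 − 0 = 3 days.

3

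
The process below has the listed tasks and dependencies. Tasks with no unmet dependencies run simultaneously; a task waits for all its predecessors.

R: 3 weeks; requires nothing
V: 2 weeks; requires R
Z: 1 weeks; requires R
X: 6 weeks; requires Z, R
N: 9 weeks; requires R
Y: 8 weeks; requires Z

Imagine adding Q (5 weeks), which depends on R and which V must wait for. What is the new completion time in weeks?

12

Originally the plan takes 12 weeks.
With Q inserted, V now waits for max(R, Q).
New critical path: R→Z→Y = 3+1+8 = 12 ⇒ 12 weeks.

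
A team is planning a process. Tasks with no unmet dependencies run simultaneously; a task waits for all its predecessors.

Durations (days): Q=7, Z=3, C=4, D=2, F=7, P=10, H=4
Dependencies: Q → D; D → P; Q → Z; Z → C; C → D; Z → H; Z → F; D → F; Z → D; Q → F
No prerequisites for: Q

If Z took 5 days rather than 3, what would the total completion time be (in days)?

As given, the longest chain is Q→Z→C→D→P = 7+3+4+2+10 = 26, so the finish is 26 days.
Since Z is critical, the +2 change carries straight to that chain (now 28 days).
No other chain overtakes it, so the finish is 28 days.

28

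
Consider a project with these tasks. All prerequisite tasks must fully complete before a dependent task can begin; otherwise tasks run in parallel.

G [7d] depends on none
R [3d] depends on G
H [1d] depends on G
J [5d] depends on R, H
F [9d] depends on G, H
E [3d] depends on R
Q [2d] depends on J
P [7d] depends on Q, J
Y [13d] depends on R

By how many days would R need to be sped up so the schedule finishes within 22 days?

2

Current finish: 24 days; target: 22.
R is on every critical path, so each day cut from R cuts the finish by one (this holds down to a finish of 22).
Need 24 − 22 = 2 days off R → R becomes 1 day, finish becomes 22.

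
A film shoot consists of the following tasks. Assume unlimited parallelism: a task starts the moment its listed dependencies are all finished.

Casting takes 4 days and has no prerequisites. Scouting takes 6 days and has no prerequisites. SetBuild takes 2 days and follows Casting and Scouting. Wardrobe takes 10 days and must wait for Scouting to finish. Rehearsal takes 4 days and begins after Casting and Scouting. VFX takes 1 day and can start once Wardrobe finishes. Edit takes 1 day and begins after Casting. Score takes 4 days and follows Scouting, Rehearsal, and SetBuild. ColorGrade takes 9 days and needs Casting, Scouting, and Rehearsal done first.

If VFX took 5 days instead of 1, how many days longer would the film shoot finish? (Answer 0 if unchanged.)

2

The binding path is Scouting→Rehearsal→ColorGrade = 6+4+9 = 19; finish at 19 days.
The longest path through VFX is only 17 days, so VFX has float 2.
New critical path: Scouting→Wardrobe→VFX = 6+10+5 = 21 ⇒ 21 days.
Change in finish: 21 − 19 = +2 days.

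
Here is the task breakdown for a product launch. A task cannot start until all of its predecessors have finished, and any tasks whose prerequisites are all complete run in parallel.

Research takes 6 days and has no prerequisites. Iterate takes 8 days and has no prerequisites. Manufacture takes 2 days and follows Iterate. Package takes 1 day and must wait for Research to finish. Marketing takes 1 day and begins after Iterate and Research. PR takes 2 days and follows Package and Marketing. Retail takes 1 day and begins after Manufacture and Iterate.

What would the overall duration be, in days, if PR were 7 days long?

The binding path is Iterate→Marketing→PR = 8+1+2 = 11; finish at 11 days.
Since PR is critical, the +5 change carries straight to that chain (now 16 days).
No other chain overtakes it, so the finish is 16 days.

16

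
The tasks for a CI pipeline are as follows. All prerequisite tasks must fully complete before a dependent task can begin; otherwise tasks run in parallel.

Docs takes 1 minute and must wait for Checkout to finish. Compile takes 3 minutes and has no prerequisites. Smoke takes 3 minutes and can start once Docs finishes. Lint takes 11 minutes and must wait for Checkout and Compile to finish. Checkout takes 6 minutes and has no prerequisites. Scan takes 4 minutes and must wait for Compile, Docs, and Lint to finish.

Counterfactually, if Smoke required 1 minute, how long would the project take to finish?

21

As given, the longest chain is Checkout→Lint→Scan = 6+11+4 = 21, so the finish is 21 minutes.
The longest path through Smoke is only 10 minutes, so Smoke has float 11.
The critical path is still Checkout→Lint→Scan; finish is now 21 minutes.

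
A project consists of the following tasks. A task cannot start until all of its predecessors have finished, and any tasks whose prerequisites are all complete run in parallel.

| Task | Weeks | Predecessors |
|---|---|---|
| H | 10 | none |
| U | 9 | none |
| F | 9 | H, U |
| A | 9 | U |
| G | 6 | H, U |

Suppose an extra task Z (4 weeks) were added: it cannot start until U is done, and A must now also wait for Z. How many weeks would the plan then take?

Originally the plan takes 19 weeks.
With Z inserted, A now waits for max(U, Z).
New critical path: U→Z→A = 9+4+9 = 22 ⇒ 22 weeks.

22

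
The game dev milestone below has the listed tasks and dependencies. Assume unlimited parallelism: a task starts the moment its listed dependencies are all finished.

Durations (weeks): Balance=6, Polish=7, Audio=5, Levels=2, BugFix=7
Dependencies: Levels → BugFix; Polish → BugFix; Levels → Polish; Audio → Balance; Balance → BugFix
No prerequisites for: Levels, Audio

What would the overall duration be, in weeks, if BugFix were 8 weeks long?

19

The binding path is Audio→Balance→BugFix = 5+6+7 = 18; finish at 18 weeks.
BugFix lies on that path, so at 8 weeks the path becomes 19 weeks.
The critical path is still Audio→Balance→BugFix; finish is now 19 weeks.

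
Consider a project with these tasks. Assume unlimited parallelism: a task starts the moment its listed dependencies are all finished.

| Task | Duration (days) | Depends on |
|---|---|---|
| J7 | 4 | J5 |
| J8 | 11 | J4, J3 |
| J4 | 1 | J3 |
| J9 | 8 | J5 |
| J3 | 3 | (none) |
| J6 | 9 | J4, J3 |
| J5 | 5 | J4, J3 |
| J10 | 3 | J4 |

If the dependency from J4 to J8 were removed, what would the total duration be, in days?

17

Original critical path: J3→J4→J5→J9 = 3+1+5+8 = 17 ⇒ 17 days.
Without J4→J8, J8's earliest start moves from 4 to 3.
New critical path: J3→J4→J5→J9 = 3+1+5+8 = 17 ⇒ 17 days.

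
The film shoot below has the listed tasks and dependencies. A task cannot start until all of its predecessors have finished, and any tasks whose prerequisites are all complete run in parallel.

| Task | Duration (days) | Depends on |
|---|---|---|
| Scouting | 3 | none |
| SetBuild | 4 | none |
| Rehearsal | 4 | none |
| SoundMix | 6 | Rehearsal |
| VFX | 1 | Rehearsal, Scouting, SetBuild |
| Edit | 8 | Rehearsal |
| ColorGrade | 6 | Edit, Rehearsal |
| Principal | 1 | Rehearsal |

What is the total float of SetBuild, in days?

Rehearsal→Edit→ColorGrade = 4+8+6 = 18 sets the makespan at 18 days.
SetBuild finishes as early as 4 and must finish by 17.
So SetBuild can slip 17 − 4 = 13 days.

13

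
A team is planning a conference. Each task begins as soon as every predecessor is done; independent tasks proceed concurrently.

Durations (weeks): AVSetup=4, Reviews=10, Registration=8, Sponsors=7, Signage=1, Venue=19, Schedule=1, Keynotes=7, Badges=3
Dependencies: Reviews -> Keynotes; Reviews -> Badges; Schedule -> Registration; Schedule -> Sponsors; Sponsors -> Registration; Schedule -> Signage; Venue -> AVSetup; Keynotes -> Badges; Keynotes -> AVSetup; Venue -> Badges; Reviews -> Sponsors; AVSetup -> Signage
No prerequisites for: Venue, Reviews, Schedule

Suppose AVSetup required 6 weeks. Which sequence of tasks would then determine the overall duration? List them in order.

As given, the longest chain is Reviews→Sponsors→Registration = 10+7+8 = 25, so the finish is 25 weeks.
The longest path through AVSetup is only 24 weeks, so AVSetup has float 1.
Now Venue→AVSetup→Signage = 19+6+1 = 26 is longest, so the finish becomes 26 weeks.

Venue, AVSetup, Signage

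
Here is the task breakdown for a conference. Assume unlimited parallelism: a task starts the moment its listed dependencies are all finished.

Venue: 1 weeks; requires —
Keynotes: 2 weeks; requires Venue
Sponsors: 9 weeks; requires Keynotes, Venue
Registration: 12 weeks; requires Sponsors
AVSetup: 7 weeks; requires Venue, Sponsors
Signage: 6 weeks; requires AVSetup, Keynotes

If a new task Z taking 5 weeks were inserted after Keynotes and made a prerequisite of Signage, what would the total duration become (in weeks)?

25

Originally the conference takes 25 weeks.
With Z inserted, Signage now waits for max(AVSetup, Keynotes, Z).
New critical path: Venue→Keynotes→Sponsors→AVSetup→Signage = 1+2+9+7+6 = 25 ⇒ 25 weeks.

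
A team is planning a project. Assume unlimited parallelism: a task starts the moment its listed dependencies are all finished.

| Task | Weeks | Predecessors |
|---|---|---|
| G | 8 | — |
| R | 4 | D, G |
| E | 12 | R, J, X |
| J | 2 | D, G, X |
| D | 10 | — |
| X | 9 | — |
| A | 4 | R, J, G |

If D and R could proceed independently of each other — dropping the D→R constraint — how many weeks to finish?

Original critical path: D→R→E = 10+4+12 = 26 ⇒ 26 weeks.
Without D→R, R's earliest start moves from 10 to 8.
After: D→J→E = 10+2+12 = 24 → 24 weeks.

24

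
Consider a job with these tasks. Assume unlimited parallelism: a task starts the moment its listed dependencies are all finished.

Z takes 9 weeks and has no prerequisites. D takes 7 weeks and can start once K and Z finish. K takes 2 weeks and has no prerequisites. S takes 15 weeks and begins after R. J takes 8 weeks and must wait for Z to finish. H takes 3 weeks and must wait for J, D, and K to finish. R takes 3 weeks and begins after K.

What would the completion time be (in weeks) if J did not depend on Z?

20

Before: longest chain K→R→S = 2+3+15 = 20, finish 20.
Without Z→J, J's earliest start moves from 9 to 0.
The longest chain is now K→R→S = 2+3+15 = 20, so the job takes 20 weeks.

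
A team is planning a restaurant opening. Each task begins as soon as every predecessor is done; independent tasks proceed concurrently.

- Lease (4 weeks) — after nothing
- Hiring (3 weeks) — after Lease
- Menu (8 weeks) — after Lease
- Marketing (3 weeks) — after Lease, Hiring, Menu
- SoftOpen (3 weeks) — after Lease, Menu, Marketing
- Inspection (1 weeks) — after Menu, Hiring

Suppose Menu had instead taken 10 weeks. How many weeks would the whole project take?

20

Actual critical path: Lease→Menu→Marketing→SoftOpen = 4+8+3+3 = 18 ⇒ 18 weeks.
Menu lies on that path, so at 10 weeks the path becomes 20 weeks.
That remains the longest chain; total 20 weeks.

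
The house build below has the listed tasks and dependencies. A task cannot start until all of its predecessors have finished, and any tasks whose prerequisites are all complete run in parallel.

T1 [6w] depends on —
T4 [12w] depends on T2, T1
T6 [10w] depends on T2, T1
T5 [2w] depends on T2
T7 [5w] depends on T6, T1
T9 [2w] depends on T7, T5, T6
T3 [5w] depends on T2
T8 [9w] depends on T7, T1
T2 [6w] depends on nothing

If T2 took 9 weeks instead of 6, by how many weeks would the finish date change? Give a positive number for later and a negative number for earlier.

Baseline: T2→T6→T7→T8 = 6+10+5+9 = 30 → 30 weeks.
T2 lies on that path, so at 9 weeks the path becomes 33 weeks.
That remains the longest chain; total 33 weeks.
Change in finish: 33 − 30 = +3 weeks.

3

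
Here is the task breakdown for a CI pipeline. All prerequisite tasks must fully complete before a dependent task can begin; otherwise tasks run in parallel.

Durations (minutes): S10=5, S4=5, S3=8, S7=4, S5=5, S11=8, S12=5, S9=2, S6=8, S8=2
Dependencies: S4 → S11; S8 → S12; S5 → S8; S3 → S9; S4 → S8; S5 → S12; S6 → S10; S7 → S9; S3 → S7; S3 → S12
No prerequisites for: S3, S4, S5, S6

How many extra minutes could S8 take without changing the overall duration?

2

S3→S7→S9 = 8+4+2 = 14 sets the makespan at 14 minutes.
S8 finishes as early as 7 and must finish by 9.
Slack of S8 = 7 − 5 = 2 minutes.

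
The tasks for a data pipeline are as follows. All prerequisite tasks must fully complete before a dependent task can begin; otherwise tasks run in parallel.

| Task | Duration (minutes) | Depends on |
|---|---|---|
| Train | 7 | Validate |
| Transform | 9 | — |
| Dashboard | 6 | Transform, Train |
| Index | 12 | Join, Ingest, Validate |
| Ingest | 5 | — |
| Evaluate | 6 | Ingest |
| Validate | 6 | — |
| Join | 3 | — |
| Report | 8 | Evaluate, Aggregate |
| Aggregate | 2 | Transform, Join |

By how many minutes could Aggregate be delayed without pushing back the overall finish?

The longest chain is Ingest→Evaluate→Report = 5+6+8 = 19; overall finish 19 minutes.
The longest chain containing Aggregate totals 19 minutes.
Slack of Aggregate = 9 − 9 = 0 minutes.

0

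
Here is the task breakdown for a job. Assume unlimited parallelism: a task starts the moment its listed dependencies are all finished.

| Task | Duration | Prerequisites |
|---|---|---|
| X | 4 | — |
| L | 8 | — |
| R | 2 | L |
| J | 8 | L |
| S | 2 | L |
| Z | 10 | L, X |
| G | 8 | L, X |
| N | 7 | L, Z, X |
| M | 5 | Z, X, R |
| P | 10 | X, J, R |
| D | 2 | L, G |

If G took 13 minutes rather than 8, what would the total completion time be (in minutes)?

26

As given, the longest chain is L→J→P = 8+8+10 = 26, so the finish is 26 minutes.
G has 8 minutes of float (longest path through it is 18).
The critical path is still L→J→P; finish is now 26 minutes.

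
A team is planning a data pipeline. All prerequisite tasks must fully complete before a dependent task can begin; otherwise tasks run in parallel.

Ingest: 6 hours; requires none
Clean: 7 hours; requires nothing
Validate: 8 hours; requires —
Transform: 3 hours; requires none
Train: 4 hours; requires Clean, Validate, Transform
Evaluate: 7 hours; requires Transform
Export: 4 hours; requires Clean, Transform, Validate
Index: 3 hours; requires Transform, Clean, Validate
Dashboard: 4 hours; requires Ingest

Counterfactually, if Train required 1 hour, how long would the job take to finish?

Baseline: Validate→Train = 8+4 = 12 → 12 hours.
Train lies on that path, so at 1 hour the path becomes 9 hours.
The binding chain switches to Validate→Export = 8+4 = 12; finish 12 hours.

12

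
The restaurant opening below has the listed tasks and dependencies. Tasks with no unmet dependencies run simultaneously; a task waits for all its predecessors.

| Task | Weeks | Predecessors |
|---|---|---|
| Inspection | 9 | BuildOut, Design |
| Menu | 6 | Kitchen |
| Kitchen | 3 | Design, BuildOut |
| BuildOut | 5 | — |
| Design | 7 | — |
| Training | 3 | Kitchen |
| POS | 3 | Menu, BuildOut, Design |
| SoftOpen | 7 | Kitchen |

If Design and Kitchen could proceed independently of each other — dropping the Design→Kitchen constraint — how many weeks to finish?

Before: longest chain Design→Kitchen→Menu→POS = 7+3+6+3 = 19, finish 19.
Without Design→Kitchen, Kitchen's earliest start moves from 7 to 5.
After: BuildOut→Kitchen→Menu→POS = 5+3+6+3 = 17 → 17 weeks.

17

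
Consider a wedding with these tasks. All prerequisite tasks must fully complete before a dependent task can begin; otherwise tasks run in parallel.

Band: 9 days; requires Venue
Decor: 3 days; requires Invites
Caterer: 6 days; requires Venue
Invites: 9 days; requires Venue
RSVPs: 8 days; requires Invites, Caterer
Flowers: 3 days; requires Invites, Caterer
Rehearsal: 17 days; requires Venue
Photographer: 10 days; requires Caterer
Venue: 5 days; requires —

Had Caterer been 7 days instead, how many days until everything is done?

22

The binding path is Venue→Invites→RSVPs = 5+9+8 = 22; finish at 22 days.
The longest path through Caterer is only 21 days, so Caterer has float 1.
The binding chain switches to Venue→Caterer→Photographer = 5+7+10 = 22; finish 22 days.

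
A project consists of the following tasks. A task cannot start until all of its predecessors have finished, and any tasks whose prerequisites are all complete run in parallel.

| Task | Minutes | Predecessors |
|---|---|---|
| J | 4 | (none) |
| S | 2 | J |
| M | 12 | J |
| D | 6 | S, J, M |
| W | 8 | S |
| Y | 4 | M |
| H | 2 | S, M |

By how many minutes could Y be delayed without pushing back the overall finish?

2

J→M→D = 4+12+6 = 22 sets the makespan at 22 minutes.
Longest path through Y: 20 minutes (earliest finish 20, latest finish 22).
Slack of Y = 18 − 16 = 2 minutes.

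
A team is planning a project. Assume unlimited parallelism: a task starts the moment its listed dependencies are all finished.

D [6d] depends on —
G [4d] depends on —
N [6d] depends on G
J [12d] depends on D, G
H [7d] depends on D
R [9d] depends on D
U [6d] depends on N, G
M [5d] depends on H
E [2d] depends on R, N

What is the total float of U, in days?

Critical path: D→J = 6+12 = 18, so the finish is 18 days.
Longest path through U: 16 days (earliest finish 16, latest finish 18).
So U can slip 18 − 16 = 2 days.

2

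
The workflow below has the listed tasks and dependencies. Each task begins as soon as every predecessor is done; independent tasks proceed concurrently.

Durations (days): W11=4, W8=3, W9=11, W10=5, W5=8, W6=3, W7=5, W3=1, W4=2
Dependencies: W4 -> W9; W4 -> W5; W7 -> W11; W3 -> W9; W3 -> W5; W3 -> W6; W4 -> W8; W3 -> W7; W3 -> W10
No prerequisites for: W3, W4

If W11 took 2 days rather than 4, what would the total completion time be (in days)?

The binding path is W4→W9 = 2+11 = 13; finish at 13 days.
W11 has 3 days of float (longest path through it is 10).
No other chain overtakes it, so the finish is 13 days.

13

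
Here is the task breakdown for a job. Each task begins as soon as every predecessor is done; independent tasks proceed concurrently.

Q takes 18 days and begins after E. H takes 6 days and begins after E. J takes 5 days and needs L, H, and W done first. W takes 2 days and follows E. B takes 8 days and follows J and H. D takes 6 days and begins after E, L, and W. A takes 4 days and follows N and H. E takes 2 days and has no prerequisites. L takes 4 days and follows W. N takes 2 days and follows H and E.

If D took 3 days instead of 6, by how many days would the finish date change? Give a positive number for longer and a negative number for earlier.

0

Actual critical path: E→H→J→B = 2+6+5+8 = 21 ⇒ 21 days.
D has 7 days of float (longest path through it is 14).
No other chain overtakes it, so the finish is 21 days.
Change in finish: 21 − 21 = +0 days.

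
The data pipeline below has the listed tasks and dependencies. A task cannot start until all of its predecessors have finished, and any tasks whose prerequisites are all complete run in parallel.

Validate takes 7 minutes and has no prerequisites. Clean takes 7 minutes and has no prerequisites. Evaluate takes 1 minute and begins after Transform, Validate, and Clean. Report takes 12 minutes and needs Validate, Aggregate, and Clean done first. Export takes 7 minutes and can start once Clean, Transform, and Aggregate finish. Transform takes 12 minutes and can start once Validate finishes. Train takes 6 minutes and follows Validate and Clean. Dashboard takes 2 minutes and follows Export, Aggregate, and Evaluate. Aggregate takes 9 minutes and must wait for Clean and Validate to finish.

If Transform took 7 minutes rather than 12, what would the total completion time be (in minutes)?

28

Critical path before the change: Validate→Transform→Export→Dashboard = 7+12+7+2 = 28 giving 28 minutes.
Transform is on the critical path; changing it to 7 makes that path 23 minutes.
The binding chain switches to Clean→Aggregate→Report = 7+9+12 = 28; finish 28 minutes.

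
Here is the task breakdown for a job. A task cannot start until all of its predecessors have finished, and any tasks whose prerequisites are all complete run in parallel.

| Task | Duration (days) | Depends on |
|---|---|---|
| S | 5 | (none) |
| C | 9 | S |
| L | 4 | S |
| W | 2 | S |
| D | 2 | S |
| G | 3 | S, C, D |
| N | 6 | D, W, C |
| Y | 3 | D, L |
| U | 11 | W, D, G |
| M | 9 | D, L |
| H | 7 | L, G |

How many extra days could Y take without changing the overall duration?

S→C→G→U = 5+9+3+11 = 28 sets the makespan at 28 days.
The longest chain containing Y totals 12 days.
Slack of Y = 25 − 9 = 16 days.

16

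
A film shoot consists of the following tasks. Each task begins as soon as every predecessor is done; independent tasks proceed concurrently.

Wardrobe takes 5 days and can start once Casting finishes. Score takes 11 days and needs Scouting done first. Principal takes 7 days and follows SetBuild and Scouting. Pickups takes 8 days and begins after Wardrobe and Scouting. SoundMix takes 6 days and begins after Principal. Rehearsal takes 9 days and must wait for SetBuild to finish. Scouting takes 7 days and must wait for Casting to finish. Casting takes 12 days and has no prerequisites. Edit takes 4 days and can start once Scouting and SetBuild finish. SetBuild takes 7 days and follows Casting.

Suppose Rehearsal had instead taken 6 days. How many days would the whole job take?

Actual critical path: Casting→Scouting→Principal→SoundMix = 12+7+7+6 = 32 ⇒ 32 days.
Rehearsal has 4 days of float (longest path through it is 28).
That remains the longest chain; total 32 days.

32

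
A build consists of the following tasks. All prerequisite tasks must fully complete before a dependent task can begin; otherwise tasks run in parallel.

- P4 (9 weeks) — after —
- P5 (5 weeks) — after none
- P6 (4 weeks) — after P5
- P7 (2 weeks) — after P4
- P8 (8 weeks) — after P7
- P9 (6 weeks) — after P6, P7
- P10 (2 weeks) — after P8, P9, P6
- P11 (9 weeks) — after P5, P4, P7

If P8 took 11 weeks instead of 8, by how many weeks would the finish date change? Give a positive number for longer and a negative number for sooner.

Critical path before the change: P4→P7→P8→P10 = 9+2+8+2 = 21 giving 21 weeks.
Since P8 is critical, the +3 change carries straight to that chain (now 24 weeks).
The critical path is still P4→P7→P8→P10; finish is now 24 weeks.
Change in finish: 24 − 21 = +3 weeks.

3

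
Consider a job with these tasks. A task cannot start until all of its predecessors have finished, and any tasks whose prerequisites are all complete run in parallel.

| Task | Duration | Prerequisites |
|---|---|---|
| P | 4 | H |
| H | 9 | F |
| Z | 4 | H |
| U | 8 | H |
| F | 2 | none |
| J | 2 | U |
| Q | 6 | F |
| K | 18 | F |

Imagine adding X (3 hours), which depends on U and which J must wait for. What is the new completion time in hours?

Originally the schedule takes 21 hours.
With X inserted, J now waits for max(U, X).
New critical path: F→H→U→X→J = 2+9+8+3+2 = 24 ⇒ 24 hours.

24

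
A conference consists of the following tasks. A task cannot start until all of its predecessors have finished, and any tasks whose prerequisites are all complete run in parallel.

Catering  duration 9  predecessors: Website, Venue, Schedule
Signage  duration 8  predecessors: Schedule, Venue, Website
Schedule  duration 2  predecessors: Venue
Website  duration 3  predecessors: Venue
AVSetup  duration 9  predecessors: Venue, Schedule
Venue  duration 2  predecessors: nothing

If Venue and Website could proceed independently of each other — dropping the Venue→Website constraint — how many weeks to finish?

13

With the dependency in place, Venue→Website→Catering = 2+3+9 = 14 sets the finish at 14 weeks.
Without Venue→Website, Website's earliest start moves from 2 to 0.
The longest chain is now Venue→Schedule→Catering = 2+2+9 = 13, so the project takes 13 weeks.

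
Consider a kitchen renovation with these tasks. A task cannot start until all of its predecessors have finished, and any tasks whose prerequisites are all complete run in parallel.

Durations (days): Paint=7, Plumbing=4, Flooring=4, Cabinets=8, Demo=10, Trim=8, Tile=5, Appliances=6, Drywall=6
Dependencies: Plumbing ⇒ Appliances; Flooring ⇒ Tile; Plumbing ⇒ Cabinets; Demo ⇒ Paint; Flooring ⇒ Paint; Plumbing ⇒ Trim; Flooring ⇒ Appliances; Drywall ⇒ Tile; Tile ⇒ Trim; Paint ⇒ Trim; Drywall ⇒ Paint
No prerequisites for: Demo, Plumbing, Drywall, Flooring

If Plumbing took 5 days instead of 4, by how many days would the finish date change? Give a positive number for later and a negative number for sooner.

Actual critical path: Demo→Paint→Trim = 10+7+8 = 25 ⇒ 25 days.
Plumbing is off the critical path — its longest chain is 12 days, giving 13 of slack.
That remains the longest chain; total 25 days.
Change in finish: 25 − 25 = +0 days.

0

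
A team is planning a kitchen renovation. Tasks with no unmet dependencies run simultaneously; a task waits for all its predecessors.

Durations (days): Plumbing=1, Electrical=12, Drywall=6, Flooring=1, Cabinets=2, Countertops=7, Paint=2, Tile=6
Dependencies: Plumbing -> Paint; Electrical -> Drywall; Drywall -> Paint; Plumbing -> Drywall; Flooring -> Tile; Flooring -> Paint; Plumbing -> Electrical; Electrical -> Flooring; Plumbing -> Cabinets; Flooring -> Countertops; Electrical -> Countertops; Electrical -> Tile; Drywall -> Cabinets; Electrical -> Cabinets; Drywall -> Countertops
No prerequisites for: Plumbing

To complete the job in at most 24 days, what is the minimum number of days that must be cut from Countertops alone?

Current finish: 26 days; target: 24.
Countertops is on every critical path, so each day cut from Countertops cuts the finish by one (this holds down to a finish of 21).
Need 26 − 24 = 2 days off Countertops → Countertops becomes 5 days, finish becomes 24.

2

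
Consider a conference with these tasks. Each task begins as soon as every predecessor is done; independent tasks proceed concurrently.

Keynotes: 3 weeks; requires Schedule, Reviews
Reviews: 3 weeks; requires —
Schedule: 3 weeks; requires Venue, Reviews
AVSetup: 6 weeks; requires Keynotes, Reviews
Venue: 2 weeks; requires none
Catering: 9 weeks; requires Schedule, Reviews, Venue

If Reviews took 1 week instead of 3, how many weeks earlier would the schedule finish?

As given, the longest chain is Reviews→Schedule→Keynotes→AVSetup = 3+3+3+6 = 15, so the finish is 15 weeks.
Reviews is on the critical path; changing it to 1 makes that path 13 weeks.
New critical path: Venue→Schedule→Keynotes→AVSetup = 2+3+3+6 = 14 ⇒ 14 weeks.
Change in finish: 14 − 15 = -1 weeks.

1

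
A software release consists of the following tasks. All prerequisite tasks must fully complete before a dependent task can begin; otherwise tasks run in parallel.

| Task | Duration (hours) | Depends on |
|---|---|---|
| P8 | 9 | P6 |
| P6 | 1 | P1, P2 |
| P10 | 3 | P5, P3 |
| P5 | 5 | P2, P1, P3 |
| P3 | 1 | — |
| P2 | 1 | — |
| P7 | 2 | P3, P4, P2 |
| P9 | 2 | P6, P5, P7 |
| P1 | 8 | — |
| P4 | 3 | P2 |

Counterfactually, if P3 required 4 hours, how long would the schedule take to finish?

Actual critical path: P1→P6→P8 = 8+1+9 = 18 ⇒ 18 hours.
P3 has 9 hours of float (longest path through it is 9).
The critical path is still P1→P6→P8; finish is now 18 hours.

18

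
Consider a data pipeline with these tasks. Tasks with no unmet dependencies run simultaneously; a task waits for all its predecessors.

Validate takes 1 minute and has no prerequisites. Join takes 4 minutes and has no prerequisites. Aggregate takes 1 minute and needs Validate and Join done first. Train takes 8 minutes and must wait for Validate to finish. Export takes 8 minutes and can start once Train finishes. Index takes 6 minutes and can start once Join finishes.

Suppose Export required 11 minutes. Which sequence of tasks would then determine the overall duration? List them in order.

Validate, Train, Export

Critical path before the change: Validate→Train→Export = 1+8+8 = 17 giving 17 minutes.
Since Export is critical, the +3 change carries straight to that chain (now 20 minutes).
No other chain overtakes it, so the finish is 20 minutes.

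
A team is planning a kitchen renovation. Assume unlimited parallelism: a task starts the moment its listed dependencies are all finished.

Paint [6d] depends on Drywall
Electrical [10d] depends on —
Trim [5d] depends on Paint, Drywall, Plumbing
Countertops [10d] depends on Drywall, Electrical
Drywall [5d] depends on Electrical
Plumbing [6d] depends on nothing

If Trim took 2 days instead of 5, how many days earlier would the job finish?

Baseline: Electrical→Drywall→Paint→Trim = 10+5+6+5 = 26 → 26 days.
Trim lies on that path, so at 2 days the path becomes 23 days.
The binding chain switches to Electrical→Drywall→Countertops = 10+5+10 = 25; finish 25 days.
Change in finish: 25 − 26 = -1 days.

1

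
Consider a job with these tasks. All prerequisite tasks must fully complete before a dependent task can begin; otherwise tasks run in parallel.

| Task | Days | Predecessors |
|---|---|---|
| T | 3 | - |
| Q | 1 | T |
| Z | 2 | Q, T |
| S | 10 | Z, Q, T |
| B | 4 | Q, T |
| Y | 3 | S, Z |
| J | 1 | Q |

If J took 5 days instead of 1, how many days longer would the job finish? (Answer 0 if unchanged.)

0

The binding path is T→Q→Z→S→Y = 3+1+2+10+3 = 19; finish at 19 days.
The longest path through J is only 5 days, so J has float 14.
No other chain overtakes it, so the finish is 19 days.
Change in finish: 19 − 19 = +0 days.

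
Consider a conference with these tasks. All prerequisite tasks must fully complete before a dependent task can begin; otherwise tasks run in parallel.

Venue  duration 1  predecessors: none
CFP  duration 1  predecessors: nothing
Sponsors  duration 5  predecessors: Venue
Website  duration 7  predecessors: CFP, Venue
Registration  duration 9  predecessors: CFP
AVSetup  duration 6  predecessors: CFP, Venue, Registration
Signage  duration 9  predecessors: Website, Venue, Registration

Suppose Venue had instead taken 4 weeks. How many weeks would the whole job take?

The binding path is CFP→Registration→Signage = 1+9+9 = 19; finish at 19 weeks.
The longest path through Venue is only 17 weeks, so Venue has float 2.
The binding chain switches to Venue→Website→Signage = 4+7+9 = 20; finish 20 weeks.

20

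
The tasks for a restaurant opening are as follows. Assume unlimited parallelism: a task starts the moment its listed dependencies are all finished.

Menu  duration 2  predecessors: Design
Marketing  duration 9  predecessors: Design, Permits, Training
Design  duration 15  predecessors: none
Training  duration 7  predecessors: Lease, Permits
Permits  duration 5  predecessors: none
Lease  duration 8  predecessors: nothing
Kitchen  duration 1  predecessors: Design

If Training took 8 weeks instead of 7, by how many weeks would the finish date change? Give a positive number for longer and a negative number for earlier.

Actual critical path: Lease→Training→Marketing = 8+7+9 = 24 ⇒ 24 weeks.
Training lies on that path, so at 8 weeks the path becomes 25 weeks.
That remains the longest chain; total 25 weeks.
Change in finish: 25 − 24 = +1 weeks.

1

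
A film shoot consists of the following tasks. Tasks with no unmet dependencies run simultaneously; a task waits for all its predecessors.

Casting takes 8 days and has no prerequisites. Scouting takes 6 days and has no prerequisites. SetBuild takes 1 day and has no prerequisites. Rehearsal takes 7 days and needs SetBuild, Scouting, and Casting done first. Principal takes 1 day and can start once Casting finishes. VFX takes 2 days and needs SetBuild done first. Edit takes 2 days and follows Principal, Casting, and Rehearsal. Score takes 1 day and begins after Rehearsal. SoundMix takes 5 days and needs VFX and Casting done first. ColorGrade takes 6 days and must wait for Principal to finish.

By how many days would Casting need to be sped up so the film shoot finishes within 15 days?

2

Current finish: 17 days; target: 15.
Casting is on every critical path, so each day cut from Casting cuts the finish by one (this holds down to a finish of 15).
Need 17 − 15 = 2 days off Casting → Casting becomes 6 days, finish becomes 15.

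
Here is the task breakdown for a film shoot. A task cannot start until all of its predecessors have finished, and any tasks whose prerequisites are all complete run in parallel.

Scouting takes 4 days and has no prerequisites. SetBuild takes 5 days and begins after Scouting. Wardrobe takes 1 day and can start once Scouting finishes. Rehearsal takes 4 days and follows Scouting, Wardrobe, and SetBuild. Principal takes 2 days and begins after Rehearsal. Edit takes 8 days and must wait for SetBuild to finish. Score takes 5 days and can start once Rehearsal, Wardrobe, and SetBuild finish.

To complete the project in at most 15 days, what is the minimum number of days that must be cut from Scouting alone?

Current finish: 18 days; target: 15.
Scouting is on every critical path, so each day cut from Scouting cuts the finish by one (this holds down to a finish of 15).
Need 18 − 15 = 3 days off Scouting → Scouting becomes 1 day, finish becomes 15.

3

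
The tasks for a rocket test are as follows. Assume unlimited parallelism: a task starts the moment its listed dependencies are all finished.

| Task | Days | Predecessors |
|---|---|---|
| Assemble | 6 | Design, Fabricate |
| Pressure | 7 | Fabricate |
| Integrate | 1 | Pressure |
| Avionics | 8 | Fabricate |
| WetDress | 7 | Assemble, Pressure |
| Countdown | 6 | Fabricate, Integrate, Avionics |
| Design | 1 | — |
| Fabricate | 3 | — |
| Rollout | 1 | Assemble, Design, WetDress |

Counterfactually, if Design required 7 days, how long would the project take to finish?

21

Critical path before the change: Fabricate→Pressure→WetDress→Rollout = 3+7+7+1 = 18 giving 18 days.
Design is off the critical path — its longest chain is 15 days, giving 3 of slack.
New critical path: Design→Assemble→WetDress→Rollout = 7+6+7+1 = 21 ⇒ 21 days.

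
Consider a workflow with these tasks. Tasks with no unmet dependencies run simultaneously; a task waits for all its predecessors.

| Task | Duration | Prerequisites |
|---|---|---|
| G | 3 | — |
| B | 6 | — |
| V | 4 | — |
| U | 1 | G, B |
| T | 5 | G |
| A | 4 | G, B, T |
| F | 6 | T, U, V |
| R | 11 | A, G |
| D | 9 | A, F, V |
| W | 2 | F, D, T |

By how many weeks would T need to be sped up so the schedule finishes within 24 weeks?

Current finish: 25 weeks; target: 24.
T is on every critical path, so each week cut from T cuts the finish by one (this holds down to a finish of 24).
Need 25 − 24 = 1 week off T → T becomes 4 weeks, finish becomes 24.

1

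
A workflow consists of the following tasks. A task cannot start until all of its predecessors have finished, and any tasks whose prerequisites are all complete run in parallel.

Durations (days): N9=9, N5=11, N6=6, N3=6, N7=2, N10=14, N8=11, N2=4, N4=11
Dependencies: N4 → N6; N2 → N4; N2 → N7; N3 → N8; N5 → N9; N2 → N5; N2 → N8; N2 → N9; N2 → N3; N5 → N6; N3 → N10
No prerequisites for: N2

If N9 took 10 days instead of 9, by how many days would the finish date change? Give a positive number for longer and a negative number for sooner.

1

As given, the longest chain is N2→N5→N9 = 4+11+9 = 24, so the finish is 24 days.
N9 lies on that path, so at 10 days the path becomes 25 days.
That remains the longest chain; total 25 days.
Change in finish: 25 − 24 = +1 days.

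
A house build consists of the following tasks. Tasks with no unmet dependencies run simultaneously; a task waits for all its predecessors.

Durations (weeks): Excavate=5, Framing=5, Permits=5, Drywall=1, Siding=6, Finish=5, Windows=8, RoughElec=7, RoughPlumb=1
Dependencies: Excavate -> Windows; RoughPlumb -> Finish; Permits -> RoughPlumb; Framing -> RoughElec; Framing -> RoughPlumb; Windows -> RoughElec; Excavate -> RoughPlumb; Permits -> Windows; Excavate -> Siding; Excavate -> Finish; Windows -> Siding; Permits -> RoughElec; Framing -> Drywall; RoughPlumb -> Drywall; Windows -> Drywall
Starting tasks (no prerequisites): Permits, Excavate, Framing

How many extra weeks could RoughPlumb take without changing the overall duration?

9

Critical path: Permits→Windows→RoughElec = 5+8+7 = 20, so the finish is 20 weeks.
RoughPlumb finishes as early as 6 and must finish by 15.
Float = 20 − 11 = 9.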